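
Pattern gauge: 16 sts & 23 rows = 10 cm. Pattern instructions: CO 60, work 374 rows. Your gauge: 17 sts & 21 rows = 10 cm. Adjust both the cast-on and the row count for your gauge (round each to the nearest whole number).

Cast on 64 stitches; work 341 rows.

Stitches: 60 × 17/16 = 63.75 → 64.
Rows: 374 × 21/23 = 341.48 → 341.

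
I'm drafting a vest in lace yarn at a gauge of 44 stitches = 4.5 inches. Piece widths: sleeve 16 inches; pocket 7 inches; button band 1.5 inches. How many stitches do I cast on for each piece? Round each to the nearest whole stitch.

sleeve 156; pocket 68; button band 15.

Rate = 44/4.5 = 9.778 sts per in.
sleeve: 16 × 9.778 = 156.44 → 156.
pocket: 7 × 9.778 = 68.44 → 68.
button band: 1.5 × 9.778 = 14.67 → 15.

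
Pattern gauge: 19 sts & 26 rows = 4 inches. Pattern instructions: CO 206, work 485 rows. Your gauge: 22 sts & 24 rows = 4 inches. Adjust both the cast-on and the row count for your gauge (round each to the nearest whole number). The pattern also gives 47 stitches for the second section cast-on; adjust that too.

Stitches: 206 × 22/19 = 238.53 → 239.
Rows: 485 × 24/26 = 447.69 → 448.
second section cast-on: 47 × 22/19 = 54.42 → 54.

Cast on 239 stitches; work 448 rows; second section cast-on 54 stitches.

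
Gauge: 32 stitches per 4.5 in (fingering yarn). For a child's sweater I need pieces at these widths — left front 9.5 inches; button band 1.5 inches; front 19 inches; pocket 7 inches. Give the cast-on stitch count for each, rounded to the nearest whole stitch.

left front 68; button band 11; front 135; pocket 50.

Rate = 32/4.5 = 7.111 sts per in.
left front: 9.5 × 7.111 = 67.56 → 68.
button band: 1.5 × 7.111 = 10.67 → 11.
front: 19 × 7.111 = 135.11 → 135.
pocket: 7 × 7.111 = 49.78 → 50.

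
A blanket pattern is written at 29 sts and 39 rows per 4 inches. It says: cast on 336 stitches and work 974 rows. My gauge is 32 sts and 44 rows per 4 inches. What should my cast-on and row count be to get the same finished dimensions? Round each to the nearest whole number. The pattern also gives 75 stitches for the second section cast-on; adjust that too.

Cast on 371 stitches; work 1099 rows; second section cast-on 83 stitches.

Stitches: 336 × 32/29 = 370.76 → 371.
Rows: 974 × 44/39 = 1098.87 → 1099.
second section cast-on: 75 × 32/29 = 82.76 → 83.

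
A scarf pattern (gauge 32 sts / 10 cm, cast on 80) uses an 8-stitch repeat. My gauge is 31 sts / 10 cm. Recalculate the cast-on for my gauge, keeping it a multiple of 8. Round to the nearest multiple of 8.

80 × 31 / 32 = 77.50.
Nearest multiple of 8: 80.

Cast on 80 stitches.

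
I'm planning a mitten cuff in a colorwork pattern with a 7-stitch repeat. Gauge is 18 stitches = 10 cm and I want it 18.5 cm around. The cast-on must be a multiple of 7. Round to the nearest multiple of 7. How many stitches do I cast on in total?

Cast on 35 stitches.

18 / 10 = 1.8 sts per cm.
18.5 × 1.8 = 33.30 sts.
Nearest multiple of 7: 35.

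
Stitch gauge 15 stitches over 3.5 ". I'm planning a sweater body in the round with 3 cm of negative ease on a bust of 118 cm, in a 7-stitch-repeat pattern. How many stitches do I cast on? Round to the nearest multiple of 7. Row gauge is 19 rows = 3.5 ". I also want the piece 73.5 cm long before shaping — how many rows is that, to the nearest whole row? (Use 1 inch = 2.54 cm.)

Cast on 196 stitches; work 157 rows.

Finished = 118 − 3 = 115 cm.
115 cm × 1/2.54 = 45.28 inches.
15/3.5 = 4.286 sts per in; 45.28 × 4.286 = 194.04 sts.
Nearest multiple of 7 → 196.
73.5 cm = 28.94 inches; × 5.429 = 157.09 → 157 rows.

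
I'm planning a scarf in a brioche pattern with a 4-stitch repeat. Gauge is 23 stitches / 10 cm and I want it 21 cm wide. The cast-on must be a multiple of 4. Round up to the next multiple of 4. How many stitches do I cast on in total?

52 stitches.

23 / 10 = 2.3 sts per cm.
21 × 2.3 = 48.30 sts.
Next multiple of 4: 52.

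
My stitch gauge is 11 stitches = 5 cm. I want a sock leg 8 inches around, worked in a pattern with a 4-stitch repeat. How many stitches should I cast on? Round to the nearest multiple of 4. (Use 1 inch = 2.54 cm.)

8 in = 8 × 2.54 = 20.32 cm.
11 / 5 = 2.2 sts/cm.
20.32 × 2.2 = 44.70 sts.
→ 44.

CO 44 sts.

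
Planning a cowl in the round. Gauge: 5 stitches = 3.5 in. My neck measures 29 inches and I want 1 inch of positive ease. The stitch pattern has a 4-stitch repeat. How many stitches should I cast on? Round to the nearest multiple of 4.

44 stitches.

Finished = 29 + 1 = 30 inches.
5 / 3.5 = 1.429 sts/in.
30 × 1.429 = 42.86 sts.
Nearest multiple of 4: 44.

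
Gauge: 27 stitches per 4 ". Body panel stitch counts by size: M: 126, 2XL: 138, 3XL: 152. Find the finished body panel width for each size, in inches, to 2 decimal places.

27/4 = 6.75 sts per in.
M: 126 / 6.75 = 18.667 → 18.67 in.
2XL: 138 / 6.75 = 20.444 → 20.44 in.
3XL: 152 / 6.75 = 22.519 → 22.52 in.

M 18.67 inches; 2XL 20.44 inches; 3XL 22.52 inches.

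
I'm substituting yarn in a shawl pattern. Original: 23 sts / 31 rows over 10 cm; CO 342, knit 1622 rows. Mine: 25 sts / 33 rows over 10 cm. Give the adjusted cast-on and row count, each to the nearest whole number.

Stitches: 342 × 25/23 = 371.74 → 372.
Rows: 1622 × 33/31 = 1726.65 → 1727.

Cast on 372 stitches; work 1727 rows.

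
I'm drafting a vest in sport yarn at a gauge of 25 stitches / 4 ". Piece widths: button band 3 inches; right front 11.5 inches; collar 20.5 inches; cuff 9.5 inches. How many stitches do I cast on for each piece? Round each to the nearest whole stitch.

button band 19; right front 72; collar 128; cuff 59.

Rate = 25/4 = 6.25 sts per in.
button band: 3 × 6.25 = 18.75 → 19.
right front: 11.5 × 6.25 = 71.88 → 72.
collar: 20.5 × 6.25 = 128.12 → 128.
cuff: 9.5 × 6.25 = 59.38 → 59.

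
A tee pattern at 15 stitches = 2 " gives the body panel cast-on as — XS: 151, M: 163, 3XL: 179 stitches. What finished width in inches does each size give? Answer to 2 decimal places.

15/2 = 7.5 sts per in.
XS: 151 / 7.5 = 20.133 → 20.13 in.
M: 163 / 7.5 = 21.733 → 21.73 in.
3XL: 179 / 7.5 = 23.867 → 23.87 in.

XS 20.13 inches; M 21.73 inches; 3XL 23.87 inches.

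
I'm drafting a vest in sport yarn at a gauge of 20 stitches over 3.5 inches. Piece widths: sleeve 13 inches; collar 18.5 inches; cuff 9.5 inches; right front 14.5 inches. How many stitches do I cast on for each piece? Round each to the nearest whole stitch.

Rate = 20/3.5 = 5.714 sts per in.
sleeve: 13 × 5.714 = 74.29 → 74.
collar: 18.5 × 5.714 = 105.71 → 106.
cuff: 9.5 × 5.714 = 54.29 → 54.
right front: 14.5 × 5.714 = 82.86 → 83.

sleeve 74; collar 106; cuff 54; right front 83.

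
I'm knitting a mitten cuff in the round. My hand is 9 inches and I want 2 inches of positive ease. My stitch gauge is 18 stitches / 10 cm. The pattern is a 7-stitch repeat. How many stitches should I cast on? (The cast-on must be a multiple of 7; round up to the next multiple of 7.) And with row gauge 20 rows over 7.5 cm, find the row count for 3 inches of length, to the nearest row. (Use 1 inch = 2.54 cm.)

Cast on 56 stitches; work 20 rows.

Finished = 9 + 2 = 11 inches.
11 inches × 2.54 = 27.94 cm.
18/10 = 1.8 sts per cm; 27.94 × 1.8 = 50.29 sts.
Next multiple of 7 → 56.
3 inches = 7.62 cm; × 2.667 = 20.32 → 20 rows.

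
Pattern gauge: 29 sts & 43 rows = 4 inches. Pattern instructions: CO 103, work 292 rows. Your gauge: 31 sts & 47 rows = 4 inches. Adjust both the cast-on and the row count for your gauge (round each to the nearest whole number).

Stitches: 103 × 31/29 = 110.10 → 110.
Rows: 292 × 47/43 = 319.16 → 319.

Cast on 110 stitches; work 319 rows.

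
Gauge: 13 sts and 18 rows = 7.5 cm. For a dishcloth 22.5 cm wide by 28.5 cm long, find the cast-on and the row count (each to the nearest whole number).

Stitch gauge = 13/7.5 = 1.733 sts/cm; 22.5 × 1.733 = 39.00 → 39 sts.
Row gauge = 18/7.5 = 2.4 rows/cm; 28.5 × 2.4 = 68.40 → 68 rows.

Cast on 39 stitches and work 68 rows.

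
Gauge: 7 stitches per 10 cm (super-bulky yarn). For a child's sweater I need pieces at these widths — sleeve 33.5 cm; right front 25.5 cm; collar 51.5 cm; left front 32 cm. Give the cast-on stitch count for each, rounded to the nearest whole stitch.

sleeve 23; right front 18; collar 36; left front 22.

Rate = 7/10 = 0.7 sts per cm.
sleeve: 33.5 × 0.7 = 23.45 → 23.
right front: 25.5 × 0.7 = 17.85 → 18.
collar: 51.5 × 0.7 = 36.05 → 36.
left front: 32 × 0.7 = 22.40 → 22.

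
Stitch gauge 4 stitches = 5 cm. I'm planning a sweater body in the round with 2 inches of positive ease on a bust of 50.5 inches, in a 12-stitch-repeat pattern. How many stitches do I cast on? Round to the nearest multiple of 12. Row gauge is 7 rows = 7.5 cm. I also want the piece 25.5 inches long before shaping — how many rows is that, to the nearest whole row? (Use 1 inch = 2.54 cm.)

Finished = 50.5 + 2 = 52.5 inches.
52.5 inches × 2.54 = 133.35 cm.
4/5 = 0.8 sts per cm; 133.35 × 0.8 = 106.68 sts.
Nearest multiple of 12 → 108.
25.5 inches = 64.77 cm; × 0.933 = 60.45 → 60 rows.

Cast on 108 stitches; work 60 rows.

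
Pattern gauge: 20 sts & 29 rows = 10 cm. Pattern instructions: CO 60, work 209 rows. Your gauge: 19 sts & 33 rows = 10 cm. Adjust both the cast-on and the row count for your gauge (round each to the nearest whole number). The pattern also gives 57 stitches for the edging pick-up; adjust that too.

Stitches: 60 × 19/20 = 57.00 → 57.
Rows: 209 × 33/29 = 237.83 → 238.
edging pick-up: 57 × 19/20 = 54.15 → 54.

Cast on 57 stitches; work 238 rows; edging pick-up 54 stitches.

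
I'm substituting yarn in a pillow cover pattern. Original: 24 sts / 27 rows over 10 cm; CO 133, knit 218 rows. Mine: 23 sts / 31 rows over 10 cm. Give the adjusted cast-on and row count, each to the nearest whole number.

Stitches: 133 × 23/24 = 127.46 → 127.
Rows: 218 × 31/27 = 250.30 → 250.

Cast on 127 stitches; work 250 rows.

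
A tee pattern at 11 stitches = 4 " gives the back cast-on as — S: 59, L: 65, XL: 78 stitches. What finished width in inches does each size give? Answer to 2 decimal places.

11/4 = 2.75 sts per in.
S: 59 / 2.75 = 21.455 → 21.45 in.
L: 65 / 2.75 = 23.636 → 23.64 in.
XL: 78 / 2.75 = 28.364 → 28.36 in.

S 21.45 inches; L 23.64 inches; XL 28.36 inches.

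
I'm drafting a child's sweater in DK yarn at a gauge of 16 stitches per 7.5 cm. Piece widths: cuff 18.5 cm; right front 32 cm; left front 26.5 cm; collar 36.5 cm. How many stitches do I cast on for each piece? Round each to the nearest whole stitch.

Rate = 16/7.5 = 2.133 sts per cm.
cuff: 18.5 × 2.133 = 39.47 → 39.
right front: 32 × 2.133 = 68.27 → 68.
left front: 26.5 × 2.133 = 56.53 → 57.
collar: 36.5 × 2.133 = 77.87 → 78.

cuff 39; right front 68; left front 57; collar 78.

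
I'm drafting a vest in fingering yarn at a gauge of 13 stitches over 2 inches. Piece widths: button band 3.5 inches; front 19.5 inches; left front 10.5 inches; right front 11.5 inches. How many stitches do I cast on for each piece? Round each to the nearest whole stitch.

Rate = 13/2 = 6.5 sts per in.
button band: 3.5 × 6.5 = 22.75 → 23.
front: 19.5 × 6.5 = 126.75 → 127.
left front: 10.5 × 6.5 = 68.25 → 68.
right front: 11.5 × 6.5 = 74.75 → 75.

button band 23; front 127; left front 68; right front 75.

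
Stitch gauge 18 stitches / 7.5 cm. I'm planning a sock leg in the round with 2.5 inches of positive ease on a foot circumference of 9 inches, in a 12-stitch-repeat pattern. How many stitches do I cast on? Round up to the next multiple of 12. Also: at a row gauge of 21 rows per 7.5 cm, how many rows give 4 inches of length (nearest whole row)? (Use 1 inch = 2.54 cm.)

Finished = 9 + 2.5 = 11.5 inches.
11.5 inches × 2.54 = 29.21 cm.
18/7.5 = 2.4 sts per cm; 29.21 × 2.4 = 70.10 sts.
Next multiple of 12 → 72.
4 inches = 10.16 cm; × 2.8 = 28.45 → 28 rows.

Cast on 72 stitches; work 28 rows.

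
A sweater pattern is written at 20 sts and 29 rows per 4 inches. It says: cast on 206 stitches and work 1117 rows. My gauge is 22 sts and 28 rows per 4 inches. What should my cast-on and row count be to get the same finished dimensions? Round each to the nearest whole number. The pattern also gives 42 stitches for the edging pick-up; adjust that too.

Stitches: 206 × 22/20 = 226.60 → 227.
Rows: 1117 × 28/29 = 1078.48 → 1078.
edging pick-up: 42 × 22/20 = 46.20 → 46.

Cast on 227 stitches; work 1078 rows; edging pick-up 46 stitches.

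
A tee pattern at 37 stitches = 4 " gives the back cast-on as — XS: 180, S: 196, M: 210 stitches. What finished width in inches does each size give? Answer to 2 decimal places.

37/4 = 9.25 sts per in.
XS: 180 / 9.25 = 19.459 → 19.46 in.
S: 196 / 9.25 = 21.189 → 21.19 in.
M: 210 / 9.25 = 22.703 → 22.70 in.

XS 19.46 inches; S 21.19 inches; M 22.70 inches.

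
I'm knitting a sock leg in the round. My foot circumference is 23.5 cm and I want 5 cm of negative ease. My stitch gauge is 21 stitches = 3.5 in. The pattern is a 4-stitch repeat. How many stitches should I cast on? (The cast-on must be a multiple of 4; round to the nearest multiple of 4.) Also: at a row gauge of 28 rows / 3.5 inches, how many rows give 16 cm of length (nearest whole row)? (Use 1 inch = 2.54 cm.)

Cast on 44 stitches; work 50 rows.

Finished = 23.5 − 5 = 18.5 cm.
18.5 cm × 1/2.54 = 7.28 inches.
21/3.5 = 6 sts per in; 7.28 × 6 = 43.70 sts.
Nearest multiple of 4 → 44.
16 cm = 6.30 inches; × 8 = 50.39 → 50 rows.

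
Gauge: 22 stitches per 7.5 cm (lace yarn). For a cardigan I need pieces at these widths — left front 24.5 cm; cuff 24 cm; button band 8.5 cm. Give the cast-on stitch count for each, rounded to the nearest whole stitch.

left front 72; cuff 70; button band 25.

Rate = 22/7.5 = 2.933 sts per cm.
left front: 24.5 × 2.933 = 71.87 → 72.
cuff: 24 × 2.933 = 70.40 → 70.
button band: 8.5 × 2.933 = 24.93 → 25.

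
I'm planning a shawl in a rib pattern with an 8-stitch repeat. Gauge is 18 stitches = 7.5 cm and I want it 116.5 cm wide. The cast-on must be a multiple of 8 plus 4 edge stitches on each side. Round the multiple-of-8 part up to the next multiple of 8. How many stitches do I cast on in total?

18 / 7.5 = 2.4 sts per cm.
116.5 × 2.4 = 279.60 sts.
Less 8 edge sts → 271.60 for the repeat.
Next multiple of 8: 272.
Add back 8 edge sts → 280.

280 stitches.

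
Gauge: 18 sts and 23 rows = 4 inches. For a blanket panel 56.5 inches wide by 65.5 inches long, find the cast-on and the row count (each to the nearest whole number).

Stitch gauge = 18/4 = 4.5 sts/in; 56.5 × 4.5 = 254.25 → 254 sts.
Row gauge = 23/4 = 5.75 rows/in; 65.5 × 5.75 = 376.62 → 377 rows.

Cast on 254 stitches and work 377 rows.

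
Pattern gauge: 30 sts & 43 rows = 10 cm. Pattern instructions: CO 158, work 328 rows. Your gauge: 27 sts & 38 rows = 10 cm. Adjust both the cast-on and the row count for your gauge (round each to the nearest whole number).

Cast on 142 stitches; work 290 rows.

Stitches: 158 × 27/30 = 142.20 → 142.
Rows: 328 × 38/43 = 289.86 → 290.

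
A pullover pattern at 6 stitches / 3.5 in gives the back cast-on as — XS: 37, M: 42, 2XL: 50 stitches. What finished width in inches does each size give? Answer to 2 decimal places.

XS 21.58 inches; M 24.50 inches; 2XL 29.17 inches.

6/3.5 = 1.714 sts per in.
XS: 37 / 1.714 = 21.583 → 21.58 in.
M: 42 / 1.714 = 24.500 → 24.50 in.
2XL: 50 / 1.714 = 29.167 → 29.17 in.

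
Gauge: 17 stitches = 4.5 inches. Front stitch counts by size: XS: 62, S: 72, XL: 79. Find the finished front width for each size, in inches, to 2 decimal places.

17/4.5 = 3.778 sts per in.
XS: 62 / 3.778 = 16.412 → 16.41 in.
S: 72 / 3.778 = 19.059 → 19.06 in.
XL: 79 / 3.778 = 20.912 → 20.91 in.

XS 16.41 inches; S 19.06 inches; XL 20.91 inches.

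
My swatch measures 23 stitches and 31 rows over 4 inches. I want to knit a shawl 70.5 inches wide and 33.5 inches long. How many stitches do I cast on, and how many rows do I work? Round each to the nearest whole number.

Cast on 405 stitches and work 260 rows.

Stitch gauge = 23/4 = 5.75 sts/in; 70.5 × 5.75 = 405.38 → 405 sts.
Row gauge = 31/4 = 7.75 rows/in; 33.5 × 7.75 = 259.62 → 260 rows.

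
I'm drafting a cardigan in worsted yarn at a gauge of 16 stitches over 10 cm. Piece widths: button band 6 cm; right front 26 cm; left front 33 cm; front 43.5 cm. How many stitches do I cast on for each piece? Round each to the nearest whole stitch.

button band 10; right front 42; left front 53; front 70.

Rate = 16/10 = 1.6 sts per cm.
button band: 6 × 1.6 = 9.60 → 10.
right front: 26 × 1.6 = 41.60 → 42.
left front: 33 × 1.6 = 52.80 → 53.
front: 43.5 × 1.6 = 69.60 → 70.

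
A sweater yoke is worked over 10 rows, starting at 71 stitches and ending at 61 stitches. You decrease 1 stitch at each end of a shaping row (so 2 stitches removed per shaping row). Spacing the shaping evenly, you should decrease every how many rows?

Decrease every 2nd row.

Stitches to remove: |61 − 71| = 10.
Shaping rows needed: 10 / 2 = 5.
10 rows / 5 = every 2 rows.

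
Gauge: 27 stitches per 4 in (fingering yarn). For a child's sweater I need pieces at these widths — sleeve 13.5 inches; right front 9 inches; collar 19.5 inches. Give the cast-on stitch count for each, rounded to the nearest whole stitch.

Rate = 27/4 = 6.75 sts per in.
sleeve: 13.5 × 6.75 = 91.12 → 91.
right front: 9 × 6.75 = 60.75 → 61.
collar: 19.5 × 6.75 = 131.62 → 132.

sleeve 91; right front 61; collar 132.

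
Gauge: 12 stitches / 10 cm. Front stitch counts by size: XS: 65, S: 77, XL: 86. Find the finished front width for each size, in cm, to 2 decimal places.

12/10 = 1.2 sts per cm.
XS: 65 / 1.2 = 54.167 → 54.17 cm.
S: 77 / 1.2 = 64.167 → 64.17 cm.
XL: 86 / 1.2 = 71.667 → 71.67 cm.

XS 54.17 cm; S 64.17 cm; XL 71.67 cm.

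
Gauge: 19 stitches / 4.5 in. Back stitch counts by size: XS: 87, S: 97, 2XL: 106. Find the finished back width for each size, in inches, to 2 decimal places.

19/4.5 = 4.222 sts per in.
XS: 87 / 4.222 = 20.605 → 20.61 in.
S: 97 / 4.222 = 22.974 → 22.97 in.
2XL: 106 / 4.222 = 25.105 → 25.11 in.

XS 20.61 inches; S 22.97 inches; 2XL 25.11 inches.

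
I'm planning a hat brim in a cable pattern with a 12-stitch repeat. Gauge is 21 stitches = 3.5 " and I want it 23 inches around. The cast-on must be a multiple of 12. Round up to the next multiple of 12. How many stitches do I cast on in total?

Cast on 144 stitches.

21 / 3.5 = 6 sts per inch.
23 × 6 = 138.00 sts.
Next multiple of 12: 144.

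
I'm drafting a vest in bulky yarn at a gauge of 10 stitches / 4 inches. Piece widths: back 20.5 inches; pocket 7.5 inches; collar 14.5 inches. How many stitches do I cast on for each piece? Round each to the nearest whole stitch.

back 51; pocket 19; collar 36.

Rate = 10/4 = 2.5 sts per in.
back: 20.5 × 2.5 = 51.25 → 51.
pocket: 7.5 × 2.5 = 18.75 → 19.
collar: 14.5 × 2.5 = 36.25 → 36.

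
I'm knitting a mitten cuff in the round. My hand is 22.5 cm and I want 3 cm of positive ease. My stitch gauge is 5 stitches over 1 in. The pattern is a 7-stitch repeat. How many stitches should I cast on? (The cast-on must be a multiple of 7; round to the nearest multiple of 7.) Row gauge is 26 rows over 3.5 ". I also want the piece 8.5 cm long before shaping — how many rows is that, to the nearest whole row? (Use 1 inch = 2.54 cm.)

Cast on 49 stitches; work 25 rows.

Finished = 22.5 + 3 = 25.5 cm.
25.5 cm × 1/2.54 = 10.04 inches.
5/1 = 5 sts per in; 10.04 × 5 = 50.20 sts.
Nearest multiple of 7 → 49.
8.5 cm = 3.35 inches; × 7.429 = 24.86 → 25 rows.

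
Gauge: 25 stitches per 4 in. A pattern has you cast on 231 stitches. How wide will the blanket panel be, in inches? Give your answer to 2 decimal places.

36.96 inches.

25 stitches / 4 inch = 6.25 stitches per inch.
231 / 6.25 = 36.960 inches.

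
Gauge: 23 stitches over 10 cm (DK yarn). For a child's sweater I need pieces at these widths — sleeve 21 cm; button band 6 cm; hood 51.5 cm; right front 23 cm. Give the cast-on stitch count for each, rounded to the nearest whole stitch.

sleeve 48; button band 14; hood 118; right front 53.

Rate = 23/10 = 2.3 sts per cm.
sleeve: 21 × 2.3 = 48.30 → 48.
button band: 6 × 2.3 = 13.80 → 14.
hood: 51.5 × 2.3 = 118.45 → 118.
right front: 23 × 2.3 = 52.90 → 53.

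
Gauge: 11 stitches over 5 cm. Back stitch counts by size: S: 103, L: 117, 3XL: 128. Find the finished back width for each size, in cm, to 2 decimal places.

S 46.82 cm; L 53.18 cm; 3XL 58.18 cm.

11/5 = 2.2 sts per cm.
S: 103 / 2.2 = 46.818 → 46.82 cm.
L: 117 / 2.2 = 53.182 → 53.18 cm.
3XL: 128 / 2.2 = 58.182 → 58.18 cm.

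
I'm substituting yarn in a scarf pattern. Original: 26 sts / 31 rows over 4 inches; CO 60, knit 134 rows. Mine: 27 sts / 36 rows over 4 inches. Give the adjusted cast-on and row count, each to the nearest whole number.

Stitches: 60 × 27/26 = 62.31 → 62.
Rows: 134 × 36/31 = 155.61 → 156.

Cast on 62 stitches; work 156 rows.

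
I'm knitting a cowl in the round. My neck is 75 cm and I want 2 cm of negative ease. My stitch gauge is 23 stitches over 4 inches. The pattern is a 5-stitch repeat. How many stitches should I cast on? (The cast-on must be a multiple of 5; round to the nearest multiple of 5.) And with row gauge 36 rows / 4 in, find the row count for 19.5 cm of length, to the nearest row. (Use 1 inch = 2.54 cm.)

Finished = 75 − 2 = 73 cm.
73 cm × 1/2.54 = 28.74 inches.
23/4 = 5.75 sts per in; 28.74 × 5.75 = 165.26 sts.
Nearest multiple of 5 → 165.
19.5 cm = 7.68 inches; × 9 = 69.09 → 69 rows.

Cast on 165 stitches; work 69 rows.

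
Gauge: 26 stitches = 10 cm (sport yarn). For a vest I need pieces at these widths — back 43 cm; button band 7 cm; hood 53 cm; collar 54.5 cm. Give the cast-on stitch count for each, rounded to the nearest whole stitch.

back 112; button band 18; hood 138; collar 142.

Rate = 26/10 = 2.6 sts per cm.
back: 43 × 2.6 = 111.80 → 112.
button band: 7 × 2.6 = 18.20 → 18.
hood: 53 × 2.6 = 137.80 → 138.
collar: 54.5 × 2.6 = 141.70 → 142.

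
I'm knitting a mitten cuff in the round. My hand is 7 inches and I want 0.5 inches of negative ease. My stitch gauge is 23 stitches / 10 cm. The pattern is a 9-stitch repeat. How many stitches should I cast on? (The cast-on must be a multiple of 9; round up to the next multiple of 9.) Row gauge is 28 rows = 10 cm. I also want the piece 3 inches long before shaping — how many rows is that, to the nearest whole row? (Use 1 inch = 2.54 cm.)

Finished = 7 − 0.5 = 6.5 inches.
6.5 inches × 2.54 = 16.51 cm.
23/10 = 2.3 sts per cm; 16.51 × 2.3 = 37.97 sts.
Next multiple of 9 → 45.
3 inches = 7.62 cm; × 2.8 = 21.34 → 21 rows.

Cast on 45 stitches; work 21 rows.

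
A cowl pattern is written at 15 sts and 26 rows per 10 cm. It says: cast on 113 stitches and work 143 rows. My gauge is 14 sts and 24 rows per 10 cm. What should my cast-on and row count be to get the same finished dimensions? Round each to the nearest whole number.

Stitches: 113 × 14/15 = 105.47 → 105.
Rows: 143 × 24/26 = 132.00 → 132.

Cast on 105 stitches; work 132 rows.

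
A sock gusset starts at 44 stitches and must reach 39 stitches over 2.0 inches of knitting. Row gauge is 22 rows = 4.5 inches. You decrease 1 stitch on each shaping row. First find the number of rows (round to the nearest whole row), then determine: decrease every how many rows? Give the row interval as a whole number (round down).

Rows = 2.0 × 4.889 = 9.8 → 10 rows.
Stitches to remove: 5 → 5 shaping rows (at 1 st each).
10 / 5 = 2.00 → every 2 rows.

Decrease every 2nd row.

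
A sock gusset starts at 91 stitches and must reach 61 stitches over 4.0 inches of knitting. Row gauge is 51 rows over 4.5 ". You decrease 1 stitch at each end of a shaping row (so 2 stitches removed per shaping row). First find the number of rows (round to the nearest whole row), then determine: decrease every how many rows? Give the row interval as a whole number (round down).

Decrease every 3rd row.

Rows = 4.0 × 11.333 = 45.3 → 45 rows.
Stitches to remove: 30 → 15 shaping rows (at 2 st each).
45 / 15 = 3.00 → every 3 rows.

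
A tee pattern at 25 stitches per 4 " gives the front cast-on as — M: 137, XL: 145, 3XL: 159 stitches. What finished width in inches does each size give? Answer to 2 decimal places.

25/4 = 6.25 sts per in.
M: 137 / 6.25 = 21.920 → 21.92 in.
XL: 145 / 6.25 = 23.200 → 23.20 in.
3XL: 159 / 6.25 = 25.440 → 25.44 in.

M 21.92 inches; XL 23.20 inches; 3XL 25.44 inches.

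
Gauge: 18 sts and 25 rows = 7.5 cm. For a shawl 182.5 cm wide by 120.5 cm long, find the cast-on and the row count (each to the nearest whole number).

Stitch gauge = 18/7.5 = 2.4 sts/cm; 182.5 × 2.4 = 438.00 → 438 sts.
Row gauge = 25/7.5 = 3.333 rows/cm; 120.5 × 3.333 = 401.67 → 402 rows.

Cast on 438 stitches and work 402 rows.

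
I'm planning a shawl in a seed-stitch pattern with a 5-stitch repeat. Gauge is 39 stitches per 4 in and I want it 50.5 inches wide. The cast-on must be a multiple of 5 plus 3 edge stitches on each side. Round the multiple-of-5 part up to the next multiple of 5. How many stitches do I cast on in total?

39 / 4 = 9.75 sts per inch.
50.5 × 9.75 = 492.38 sts.
Less 6 edge sts → 486.38 for the repeat.
Next multiple of 5: 490.
Add back 6 edge sts → 496.

CO 496 sts.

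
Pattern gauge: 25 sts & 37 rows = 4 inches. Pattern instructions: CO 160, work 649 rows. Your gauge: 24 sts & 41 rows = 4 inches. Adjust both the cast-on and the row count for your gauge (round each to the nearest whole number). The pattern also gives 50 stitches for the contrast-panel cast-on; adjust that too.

Stitches: 160 × 24/25 = 153.60 → 154.
Rows: 649 × 41/37 = 719.16 → 719.
contrast-panel cast-on: 50 × 24/25 = 48.00 → 48.

Cast on 154 stitches; work 719 rows; contrast-panel cast-on 48 stitches.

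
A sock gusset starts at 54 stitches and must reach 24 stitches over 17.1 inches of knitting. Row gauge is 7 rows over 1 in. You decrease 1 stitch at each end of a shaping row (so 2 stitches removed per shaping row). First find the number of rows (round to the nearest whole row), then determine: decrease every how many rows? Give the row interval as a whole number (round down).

Rows = 17.1 × 7 = 119.7 → 120 rows.
Stitches to remove: 30 → 15 shaping rows (at 2 st each).
120 / 15 = 8.00 → every 8 rows.

Decrease every 8th row.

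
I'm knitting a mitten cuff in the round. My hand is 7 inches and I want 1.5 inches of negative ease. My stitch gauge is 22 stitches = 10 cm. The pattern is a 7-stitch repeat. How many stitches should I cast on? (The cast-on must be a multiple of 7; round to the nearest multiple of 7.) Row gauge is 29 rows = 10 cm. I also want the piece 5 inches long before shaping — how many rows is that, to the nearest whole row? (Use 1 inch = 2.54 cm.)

Finished = 7 − 1.5 = 5.5 inches.
5.5 inches × 2.54 = 13.97 cm.
22/10 = 2.2 sts per cm; 13.97 × 2.2 = 30.73 sts.
Nearest multiple of 7 → 28.
5 inches = 12.70 cm; × 2.9 = 36.83 → 37 rows.

Cast on 28 stitches; work 37 rows.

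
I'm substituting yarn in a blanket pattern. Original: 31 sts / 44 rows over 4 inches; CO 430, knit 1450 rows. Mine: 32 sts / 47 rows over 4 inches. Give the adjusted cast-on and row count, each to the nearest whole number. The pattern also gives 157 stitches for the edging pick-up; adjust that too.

Stitches: 430 × 32/31 = 443.87 → 444.
Rows: 1450 × 47/44 = 1548.86 → 1549.
edging pick-up: 157 × 32/31 = 162.06 → 162.

Cast on 444 stitches; work 1549 rows; edging pick-up 162 stitches.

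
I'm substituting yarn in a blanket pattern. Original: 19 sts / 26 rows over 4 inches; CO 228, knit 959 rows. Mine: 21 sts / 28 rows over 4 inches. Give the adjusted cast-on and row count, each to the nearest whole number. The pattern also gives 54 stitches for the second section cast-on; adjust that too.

Cast on 252 stitches; work 1033 rows; second section cast-on 60 stitches.

Stitches: 228 × 21/19 = 252.00 → 252.
Rows: 959 × 28/26 = 1032.77 → 1033.
second section cast-on: 54 × 21/19 = 59.68 → 60.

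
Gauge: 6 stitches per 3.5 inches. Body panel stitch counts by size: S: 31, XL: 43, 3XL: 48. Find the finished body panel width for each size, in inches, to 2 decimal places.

S 18.08 inches; XL 25.08 inches; 3XL 28.00 inches.

6/3.5 = 1.714 sts per in.
S: 31 / 1.714 = 18.083 → 18.08 in.
XL: 43 / 1.714 = 25.083 → 25.08 in.
3XL: 48 / 1.714 = 28.000 → 28.00 in.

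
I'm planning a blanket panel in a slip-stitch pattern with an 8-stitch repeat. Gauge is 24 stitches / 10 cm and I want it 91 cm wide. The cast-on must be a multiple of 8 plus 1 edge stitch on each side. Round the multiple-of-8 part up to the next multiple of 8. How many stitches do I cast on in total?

24 / 10 = 2.4 sts per cm.
91 × 2.4 = 218.40 sts.
Less 2 edge sts → 216.40 for the repeat.
Next multiple of 8: 224.
Add back 2 edge sts → 226.

Cast on 226 stitches.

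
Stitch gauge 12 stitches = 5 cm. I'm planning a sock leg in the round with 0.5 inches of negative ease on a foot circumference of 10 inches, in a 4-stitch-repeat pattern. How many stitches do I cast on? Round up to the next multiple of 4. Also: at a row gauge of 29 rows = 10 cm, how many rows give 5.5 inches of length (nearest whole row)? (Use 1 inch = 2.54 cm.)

Cast on 60 stitches; work 41 rows.

Finished = 10 − 0.5 = 9.5 inches.
9.5 inches × 2.54 = 24.13 cm.
12/5 = 2.4 sts per cm; 24.13 × 2.4 = 57.91 sts.
Next multiple of 4 → 60.
5.5 inches = 13.97 cm; × 2.9 = 40.51 → 41 rows.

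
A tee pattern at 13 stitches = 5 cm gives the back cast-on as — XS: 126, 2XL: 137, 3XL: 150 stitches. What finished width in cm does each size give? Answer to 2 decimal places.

XS 48.46 cm; 2XL 52.69 cm; 3XL 57.69 cm.

13/5 = 2.6 sts per cm.
XS: 126 / 2.6 = 48.462 → 48.46 cm.
2XL: 137 / 2.6 = 52.692 → 52.69 cm.
3XL: 150 / 2.6 = 57.692 → 57.69 cm.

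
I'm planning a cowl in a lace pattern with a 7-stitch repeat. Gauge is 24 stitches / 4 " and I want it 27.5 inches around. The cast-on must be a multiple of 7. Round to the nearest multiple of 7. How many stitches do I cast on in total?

CO 168 sts.

24 / 4 = 6 sts per inch.
27.5 × 6 = 165.00 sts.
Nearest multiple of 7: 168.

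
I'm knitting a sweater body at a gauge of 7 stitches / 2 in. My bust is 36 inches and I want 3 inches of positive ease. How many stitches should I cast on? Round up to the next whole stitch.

CO 137 sts.

Finished = 36 + 3 = 39 in.
7 / 2 = 3.5 sts per inch.
39.00 × 3.5 = 136.50 sts.
→ 137 sts.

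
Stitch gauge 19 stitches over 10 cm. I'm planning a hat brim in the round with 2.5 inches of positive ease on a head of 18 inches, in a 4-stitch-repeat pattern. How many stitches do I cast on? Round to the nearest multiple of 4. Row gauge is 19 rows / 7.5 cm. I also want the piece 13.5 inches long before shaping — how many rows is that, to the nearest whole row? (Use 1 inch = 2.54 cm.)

Cast on 100 stitches; work 87 rows.

Finished = 18 + 2.5 = 20.5 inches.
20.5 inches × 2.54 = 52.07 cm.
19/10 = 1.9 sts per cm; 52.07 × 1.9 = 98.93 sts.
Nearest multiple of 4 → 100.
13.5 inches = 34.29 cm; × 2.533 = 86.87 → 87 rows.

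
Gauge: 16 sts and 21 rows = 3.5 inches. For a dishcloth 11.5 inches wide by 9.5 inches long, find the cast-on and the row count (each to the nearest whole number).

Cast on 53 stitches and work 57 rows.

Stitch gauge = 16/3.5 = 4.571 sts/in; 11.5 × 4.571 = 52.57 → 53 sts.
Row gauge = 21/3.5 = 6 rows/in; 9.5 × 6 = 57.00 → 57 rows.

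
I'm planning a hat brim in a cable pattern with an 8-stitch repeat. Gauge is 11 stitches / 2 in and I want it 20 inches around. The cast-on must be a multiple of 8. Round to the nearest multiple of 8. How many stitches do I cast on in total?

Cast on 112 stitches.

11 / 2 = 5.5 sts per inch.
20 × 5.5 = 110.00 sts.
Nearest multiple of 8: 112.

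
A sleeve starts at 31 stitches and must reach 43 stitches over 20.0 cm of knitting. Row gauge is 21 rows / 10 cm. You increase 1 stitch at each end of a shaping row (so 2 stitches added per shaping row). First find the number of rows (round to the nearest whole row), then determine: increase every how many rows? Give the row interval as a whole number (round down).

Increase every 7th row.

Rows = 20.0 × 2.1 = 42.0 → 42 rows.
Stitches to add: 12 → 6 shaping rows (at 2 st each).
42 / 6 = 7.00 → every 7 rows.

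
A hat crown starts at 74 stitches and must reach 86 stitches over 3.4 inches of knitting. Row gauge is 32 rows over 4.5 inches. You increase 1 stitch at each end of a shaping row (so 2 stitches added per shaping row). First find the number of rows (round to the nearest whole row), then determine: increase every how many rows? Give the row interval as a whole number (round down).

Increase every 4th row.

Rows = 3.4 × 7.111 = 24.2 → 24 rows.
Stitches to add: 12 → 6 shaping rows (at 2 st each).
24 / 6 = 4.00 → every 4 rows.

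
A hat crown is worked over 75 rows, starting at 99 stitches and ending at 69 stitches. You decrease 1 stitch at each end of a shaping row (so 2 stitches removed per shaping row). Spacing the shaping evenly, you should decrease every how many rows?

Stitches to remove: |69 − 99| = 30.
Shaping rows needed: 30 / 2 = 15.
75 rows / 15 = every 5 rows.

Decrease every 5th row.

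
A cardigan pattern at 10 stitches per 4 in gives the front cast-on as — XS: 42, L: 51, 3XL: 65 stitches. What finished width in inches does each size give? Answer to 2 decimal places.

10/4 = 2.5 sts per in.
XS: 42 / 2.5 = 16.800 → 16.80 in.
L: 51 / 2.5 = 20.400 → 20.40 in.
3XL: 65 / 2.5 = 26.000 → 26.00 in.

XS 16.80 inches; L 20.40 inches; 3XL 26.00 inches.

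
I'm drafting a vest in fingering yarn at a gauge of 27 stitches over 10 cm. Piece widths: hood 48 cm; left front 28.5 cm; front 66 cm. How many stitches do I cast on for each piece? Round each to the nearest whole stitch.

hood 130; left front 77; front 178.

Rate = 27/10 = 2.7 sts per cm.
hood: 48 × 2.7 = 129.60 → 130.
left front: 28.5 × 2.7 = 76.95 → 77.
front: 66 × 2.7 = 178.20 → 178.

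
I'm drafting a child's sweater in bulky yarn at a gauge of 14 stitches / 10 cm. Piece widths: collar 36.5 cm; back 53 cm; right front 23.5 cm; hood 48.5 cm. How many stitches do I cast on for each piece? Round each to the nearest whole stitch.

collar 51; back 74; right front 33; hood 68.

Rate = 14/10 = 1.4 sts per cm.
collar: 36.5 × 1.4 = 51.10 → 51.
back: 53 × 1.4 = 74.20 → 74.
right front: 23.5 × 1.4 = 32.90 → 33.
hood: 48.5 × 1.4 = 67.90 → 68.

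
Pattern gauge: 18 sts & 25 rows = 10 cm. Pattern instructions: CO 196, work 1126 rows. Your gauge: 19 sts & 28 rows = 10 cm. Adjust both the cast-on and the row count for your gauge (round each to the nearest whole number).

Stitches: 196 × 19/18 = 206.89 → 207.
Rows: 1126 × 28/25 = 1261.12 → 1261.

Cast on 207 stitches; work 1261 rows.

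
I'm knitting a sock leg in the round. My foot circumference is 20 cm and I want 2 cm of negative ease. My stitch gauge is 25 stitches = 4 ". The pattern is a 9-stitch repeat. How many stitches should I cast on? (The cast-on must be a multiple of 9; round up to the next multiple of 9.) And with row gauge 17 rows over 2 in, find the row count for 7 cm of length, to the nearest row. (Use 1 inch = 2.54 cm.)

Finished = 20 − 2 = 18 cm.
18 cm × 1/2.54 = 7.09 inches.
25/4 = 6.25 sts per in; 7.09 × 6.25 = 44.29 sts.
Next multiple of 9 → 45.
7 cm = 2.76 inches; × 8.5 = 23.43 → 23 rows.

Cast on 45 stitches; work 23 rows.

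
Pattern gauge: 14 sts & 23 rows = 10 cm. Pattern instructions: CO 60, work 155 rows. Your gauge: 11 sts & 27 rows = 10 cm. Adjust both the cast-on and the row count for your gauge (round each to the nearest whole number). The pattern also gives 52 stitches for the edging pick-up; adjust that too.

Stitches: 60 × 11/14 = 47.14 → 47.
Rows: 155 × 27/23 = 181.96 → 182.
edging pick-up: 52 × 11/14 = 40.86 → 41.

Cast on 47 stitches; work 182 rows; edging pick-up 41 stitches.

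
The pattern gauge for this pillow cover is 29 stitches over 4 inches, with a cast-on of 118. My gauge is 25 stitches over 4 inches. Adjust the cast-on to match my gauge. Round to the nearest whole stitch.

Scale factor = 25 / 29 = 0.862.
118 × 25 / 29 = 101.72 sts.
→ 102 sts.

102 stitches.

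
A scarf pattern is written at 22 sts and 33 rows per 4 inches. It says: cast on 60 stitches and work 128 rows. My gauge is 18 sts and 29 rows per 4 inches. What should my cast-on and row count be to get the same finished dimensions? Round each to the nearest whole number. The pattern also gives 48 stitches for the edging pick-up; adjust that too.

Stitches: 60 × 18/22 = 49.09 → 49.
Rows: 128 × 29/33 = 112.48 → 112.
edging pick-up: 48 × 18/22 = 39.27 → 39.

Cast on 49 stitches; work 112 rows; edging pick-up 39 stitches.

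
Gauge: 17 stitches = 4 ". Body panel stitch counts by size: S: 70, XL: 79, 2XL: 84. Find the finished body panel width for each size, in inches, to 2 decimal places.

17/4 = 4.25 sts per in.
S: 70 / 4.25 = 16.471 → 16.47 in.
XL: 79 / 4.25 = 18.588 → 18.59 in.
2XL: 84 / 4.25 = 19.765 → 19.76 in.

S 16.47 inches; XL 18.59 inches; 2XL 19.76 inches.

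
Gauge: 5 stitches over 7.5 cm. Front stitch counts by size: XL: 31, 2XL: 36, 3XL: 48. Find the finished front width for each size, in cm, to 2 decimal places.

5/7.5 = 0.667 sts per cm.
XL: 31 / 0.667 = 46.500 → 46.50 cm.
2XL: 36 / 0.667 = 54.000 → 54.00 cm.
3XL: 48 / 0.667 = 72.000 → 72.00 cm.

XL 46.50 cm; 2XL 54.00 cm; 3XL 72.00 cm.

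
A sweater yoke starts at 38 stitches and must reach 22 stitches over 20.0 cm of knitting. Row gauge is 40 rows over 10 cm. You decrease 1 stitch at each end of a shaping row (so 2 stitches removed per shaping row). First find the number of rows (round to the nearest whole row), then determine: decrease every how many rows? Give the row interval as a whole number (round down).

Decrease every 10th row.

Rows = 20.0 × 4 = 80.0 → 80 rows.
Stitches to remove: 16 → 8 shaping rows (at 2 st each).
80 / 8 = 10.00 → every 10 rows.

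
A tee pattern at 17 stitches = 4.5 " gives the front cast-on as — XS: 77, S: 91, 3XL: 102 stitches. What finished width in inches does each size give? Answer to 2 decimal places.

XS 20.38 inches; S 24.09 inches; 3XL 27.00 inches.

17/4.5 = 3.778 sts per in.
XS: 77 / 3.778 = 20.382 → 20.38 in.
S: 91 / 3.778 = 24.088 → 24.09 in.
3XL: 102 / 3.778 = 27.000 → 27.00 in.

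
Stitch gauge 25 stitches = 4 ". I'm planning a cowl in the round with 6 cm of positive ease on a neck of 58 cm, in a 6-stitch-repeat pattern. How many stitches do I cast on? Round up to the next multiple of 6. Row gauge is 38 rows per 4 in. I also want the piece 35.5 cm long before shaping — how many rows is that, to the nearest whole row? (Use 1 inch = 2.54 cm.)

Finished = 58 + 6 = 64 cm.
64 cm × 1/2.54 = 25.20 inches.
25/4 = 6.25 sts per in; 25.20 × 6.25 = 157.48 sts.
Next multiple of 6 → 162.
35.5 cm = 13.98 inches; × 9.5 = 132.78 → 133 rows.

Cast on 162 stitches; work 133 rows.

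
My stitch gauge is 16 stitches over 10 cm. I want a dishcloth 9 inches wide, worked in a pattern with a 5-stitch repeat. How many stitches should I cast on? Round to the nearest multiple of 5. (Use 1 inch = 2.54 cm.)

9 in = 9 × 2.54 = 22.86 cm.
16 / 10 = 1.6 sts/cm.
22.86 × 1.6 = 36.58 sts.
→ 35.

Cast on 35 stitches.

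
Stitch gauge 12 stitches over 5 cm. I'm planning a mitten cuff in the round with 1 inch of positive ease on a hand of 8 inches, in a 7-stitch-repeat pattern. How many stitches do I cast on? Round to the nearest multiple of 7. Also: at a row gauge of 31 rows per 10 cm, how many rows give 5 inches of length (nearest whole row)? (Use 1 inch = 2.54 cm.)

Finished = 8 + 1 = 9 inches.
9 inches × 2.54 = 22.86 cm.
12/5 = 2.4 sts per cm; 22.86 × 2.4 = 54.86 sts.
Nearest multiple of 7 → 56.
5 inches = 12.70 cm; × 3.1 = 39.37 → 39 rows.

Cast on 56 stitches; work 39 rows.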